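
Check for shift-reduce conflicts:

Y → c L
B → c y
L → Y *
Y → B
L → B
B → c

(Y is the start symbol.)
Yes — I3: [B → c .] vs [B → . c]

A shift-reduce conflict occurs when an LR(0) state has both:
  - a complete (reduce) item [A → α .] (dot at the end), and
  - a shift item [B → β . c γ] (dot before a terminal).

Augment with Y' → Y and build the canonical LR(0) collection (I0 = CLOSURE({[Y' → . Y]}), then GOTO on every symbol after a dot until no new states appear). It has 9 states:
  I0: { [B → . c y], [B → . c], [Y → . B], [Y → . c L], [Y' → . Y] }  — shift
  I1: { [Y → B .] }  — reduce
  I2: { [Y' → Y .] }  — accept
  I3: { [B → . c y], [B → . c], [B → c . y], [B → c .], [L → . B], [L → . Y *], [Y → . B], [Y → . c L], [Y → c . L] }  — shift, reduce
  I4: { [L → B .], [Y → B .] }  — 2 reduces
  I5: { [Y → c L .] }  — reduce
  I6: { [L → Y . *] }  — shift
  I7: { [B → c y .] }  — reduce
  I8: { [L → Y * .] }  — reduce

I3 contains reduce item [B → c .] and shift items [B → . c], [B → . c y], [B → c . y], [Y → . c L] — shift-reduce conflict.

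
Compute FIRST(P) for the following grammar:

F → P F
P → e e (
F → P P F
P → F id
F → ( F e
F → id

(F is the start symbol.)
FIRST sets of the other non-terminals involved (by the same procedure, iterated to a fixed point):
  FIRST(F) = { '(', 'e', 'id' }

From P → e e (:
  - e is a terminal: add 'e' and stop
From P → F id:
  - F is a non-terminal: add FIRST(F) \ {ε} = { '(', 'e', 'id' }
    F is not nullable, so stop

Collecting: FIRST(P) = { '(', 'e', 'id' }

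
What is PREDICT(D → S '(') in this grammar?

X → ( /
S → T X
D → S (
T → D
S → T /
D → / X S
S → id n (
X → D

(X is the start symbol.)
{ '/', 'id' }

PREDICT(D → S '(') = (FIRST(RHS) \ {ε}) ∪ (FOLLOW(D) if ε ∈ FIRST(RHS), i.e. RHS ⇒* ε)
FIRST(S) = { '/', 'id' }
FIRST(S '(') = { '/', 'id' }
ε ∉ FIRST(S '('), so FOLLOW(D) is not added.
PREDICT(D → S '(') = { '/', 'id' }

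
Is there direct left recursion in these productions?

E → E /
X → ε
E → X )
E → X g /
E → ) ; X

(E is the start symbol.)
Direct left recursion occurs when N → N α for some non-terminal N (the right-hand side begins with the left-hand side itself).

E → E /: LEFT RECURSIVE (starts with E)
X → ε: starts with ε
E → X ): starts with X
E → X g /: starts with X
E → ) ; X: starts with ')'

The grammar has direct left recursion on: E.

Answer: Yes, E is left-recursive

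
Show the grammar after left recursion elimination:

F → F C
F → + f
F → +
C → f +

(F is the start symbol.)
F is directly left-recursive. The standard transformation for
  A → A α₁ | ... | A α_m | β₁ | ... | β_n
is
  A  → β₁ A' | ... | β_n A'
  A' → α₁ A' | ... | α_m A' | ε

F → + f becomes F → + f F'
F → + becomes F → + F'
F → F C becomes F' → C F'
Add F' → ε

Productions for other non-terminals are unchanged:
  C → f +

Resulting grammar:
F → + f F'
F → + F'
F' → C F'
F' → ε
C → f +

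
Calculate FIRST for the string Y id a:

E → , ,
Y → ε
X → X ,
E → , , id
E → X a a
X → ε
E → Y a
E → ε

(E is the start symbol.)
{ 'id' }

FIRST sets of the non-terminals involved (from the grammar, by fixed-point iteration):
  FIRST(Y) = { ε }

To compute FIRST(Y id a), process the symbols left to right:
Symbol Y is a non-terminal. Add FIRST(Y) \ {ε} = { }
Y is nullable (ε ∈ FIRST(Y)), continue to the next symbol.
Symbol id is a terminal. Add 'id' and stop.
FIRST(Y id a) = { 'id' }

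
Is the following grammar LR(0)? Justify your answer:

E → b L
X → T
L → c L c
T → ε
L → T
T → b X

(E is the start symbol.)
No. Shift-reduce conflict between [T → .] and [L → . c L c]

A grammar is LR(0) if no state in the canonical LR(0) collection has:
  - both a shift item (dot before a terminal) and a complete item (shift-reduce conflict), or
  - two or more complete items (reduce-reduce conflict; the accept item [E' → E .] counts as a complete item here).

Augment with E' → E and build the canonical LR(0) collection (I0 = CLOSURE({[E' → . E]}), then GOTO on every symbol after a dot until no new states appear). It has 11 states:
  I0: { [E → . b L], [E' → . E] }  — shift
  I1: { [E' → E .] }  — accept
  I2: { [E → b . L], [L → . T], [L → . c L c], [T → . b X], [T → .] }  — shift, reduce
  I3: { [E → b L .] }  — reduce
  I4: { [L → T .] }  — reduce
  I5: { [T → . b X], [T → .], [T → b . X], [X → . T] }  — shift, reduce
  I6: { [L → . T], [L → . c L c], [L → c . L c], [T → . b X], [T → .] }  — shift, reduce
  I7: { [L → c L . c] }  — shift
  I8: { [L → c L c .] }  — reduce
  I9: { [X → T .] }  — reduce
  I10: { [T → b X .] }  — reduce

Conflict in state I2:
  Shift-reduce conflict between [T → .] and [L → . c L c]
So the grammar is NOT LR(0).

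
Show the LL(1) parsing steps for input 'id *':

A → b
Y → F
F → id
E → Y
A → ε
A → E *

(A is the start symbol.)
Stack is shown with the top on the left.

Stack   Input   Action
----------------------
A $     id * $  output A → E *
E * $   id * $  output E → Y
Y * $   id * $  output Y → F
F * $   id * $  output F → id
id * $  id * $  match 'id'
* $     * $     match '*'
$       $       accept

The string is accepted.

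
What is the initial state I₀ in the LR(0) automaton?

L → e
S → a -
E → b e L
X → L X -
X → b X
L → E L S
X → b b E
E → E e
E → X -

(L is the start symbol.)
First, augment the grammar with L' → L
I₀ = CLOSURE({ [L' → . L] }):
  [L' → . L] has the dot before L: add [L → . e], [L → . E L S]
  [L → . E L S] has the dot before E: add [E → . b e L], [E → . E e], [E → . X -]
  [E → . X -] has the dot before X: add [X → . L X -], [X → . b X], [X → . b b E]
No further items can be added.

I₀ = { [E → . E e], [E → . X -], [E → . b e L], [L → . E L S], [L → . e], [L' → . L], [X → . L X -], [X → . b X], [X → . b b E] }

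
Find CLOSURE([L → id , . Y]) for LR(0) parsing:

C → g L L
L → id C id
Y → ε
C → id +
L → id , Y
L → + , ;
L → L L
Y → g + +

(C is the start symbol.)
{ [L → id , . Y], [Y → . g + +], [Y → .] }

To compute CLOSURE, for each item [A → α.Bβ] where B is a non-terminal, add [B → .γ] for all productions B → γ; repeat for the newly added items until nothing changes.

Start with: [L → id , . Y]
  [L → id , . Y] has the dot before Y: add [Y → .], [Y → . g + +]
No further items can be added.

CLOSURE = { [L → id , . Y], [Y → . g + +], [Y → .] }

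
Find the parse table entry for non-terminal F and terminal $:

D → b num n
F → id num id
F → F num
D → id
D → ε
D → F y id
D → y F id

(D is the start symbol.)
To find M[F, $], we find productions for F where $ is in the predict set (PREDICT(N → α) = (FIRST(α) \ {ε}) ∪ (FOLLOW(N) if α ⇒* ε)).

Relevant sets:
  FIRST(F) = { 'id' }

F → id num id: PREDICT = { 'id' }
F → F num: PREDICT = { 'id' }

M[F, $] is empty (no production applies)

Answer: Empty (error entry)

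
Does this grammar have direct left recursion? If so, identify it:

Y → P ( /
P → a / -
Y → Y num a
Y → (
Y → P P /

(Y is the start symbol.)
Yes, Y is left-recursive

Y → P ( /: starts with P
P → a / -: starts with a
Y → Y num a: LEFT RECURSIVE (starts with Y)
Y → (: starts with '('
Y → P P /: starts with P

The grammar has direct left recursion on: Y.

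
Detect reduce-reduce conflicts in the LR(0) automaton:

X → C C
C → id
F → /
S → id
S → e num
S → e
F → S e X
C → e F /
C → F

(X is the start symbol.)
Augment with X' → X and build the canonical LR(0) collection (I0 = CLOSURE({[X' → . X]}), then GOTO on every symbol after a dot until no new states appear). It has 16 states:
  I0: { [C → . F], [C → . e F /], [C → . id], [F → . /], [F → . S e X], [S → . e num], [S → . e], [S → . id], [X → . C C], [X' → . X] }  — shift
  I1: { [F → / .] }  — reduce
  I2: { [C → . F], [C → . e F /], [C → . id], [F → . /], [F → . S e X], [S → . e num], [S → . e], [S → . id], [X → C . C] }  — shift
  I3: { [C → F .] }  — reduce
  I4: { [F → S . e X] }  — shift
  I5: { [X' → X .] }  — accept
  I6: { [C → e . F /], [F → . /], [F → . S e X], [S → . e num], [S → . e], [S → . id], [S → e . num], [S → e .] }  — shift, reduce
  I7: { [C → id .], [S → id .] }  — 2 reduces
  I8: { [C → e F . /] }  — shift
  I9: { [S → e . num], [S → e .] }  — shift, reduce
  I10: { [S → id .] }  — reduce
  I11: { [S → e num .] }  — reduce
  I12: { [C → e F / .] }  — reduce
  I13: { [C → . F], [C → . e F /], [C → . id], [F → . /], [F → . S e X], [F → S e . X], [S → . e num], [S → . e], [S → . id], [X → . C C] }  — shift
  I14: { [F → S e X .] }  — reduce
  I15: { [X → C C .] }  — reduce

I7 contains complete items [C → id .], [S → id .] — reduce-reduce conflict.

Answer: Yes — I7: [C → id .] vs [S → id .]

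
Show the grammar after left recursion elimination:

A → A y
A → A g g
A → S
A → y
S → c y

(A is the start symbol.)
A → S A'
A → y A'
A' → y A'
A' → g g A'
A' → ε
S → c y

A is directly left-recursive. The standard transformation for
  A → A α₁ | ... | A α_m | β₁ | ... | β_n
is
  A  → β₁ A' | ... | β_n A'
  A' → α₁ A' | ... | α_m A' | ε

A → S becomes A → S A'
A → y becomes A → y A'
A → A y becomes A' → y A'
A → A g g becomes A' → g g A'
Add A' → ε

Productions for other non-terminals are unchanged:
  S → c y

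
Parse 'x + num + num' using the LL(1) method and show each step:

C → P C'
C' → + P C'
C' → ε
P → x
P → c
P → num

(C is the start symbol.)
Stack is shown with the top on the left.

Stack     Input            Action
---------------------------------
C $       x + num + num $  output C → P C'
P C' $    x + num + num $  output P → x
x C' $    x + num + num $  match 'x'
C' $      + num + num $    output C' → + P C'
+ P C' $  + num + num $    match '+'
P C' $    num + num $      output P → num
num C' $  num + num $      match 'num'
C' $      + num $          output C' → + P C'
+ P C' $  + num $          match '+'
P C' $    num $            output P → num
num C' $  num $            match 'num'
C' $      $                output C' → ε
$         $                accept

The string is accepted.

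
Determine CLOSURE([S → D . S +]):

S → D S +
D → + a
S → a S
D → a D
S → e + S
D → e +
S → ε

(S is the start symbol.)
To compute CLOSURE, for each item [A → α.Bβ] where B is a non-terminal, add [B → .γ] for all productions B → γ; repeat for the newly added items until nothing changes.

Start with: [S → D . S +]
  [S → D . S +] has the dot before S: add [S → . D S +], [S → . a S], [S → . e + S], [S → .]
  [S → . D S +] has the dot before D: add [D → . + a], [D → . a D], [D → . e +]
No further items can be added.

CLOSURE = { [D → . + a], [D → . a D], [D → . e +], [S → . D S +], [S → . a S], [S → . e + S], [S → .], [S → D . S +] }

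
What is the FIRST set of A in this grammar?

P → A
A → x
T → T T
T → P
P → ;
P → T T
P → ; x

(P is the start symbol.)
From A → x:
  - x is a terminal: add 'x' and stop

Collecting: FIRST(A) = { 'x' }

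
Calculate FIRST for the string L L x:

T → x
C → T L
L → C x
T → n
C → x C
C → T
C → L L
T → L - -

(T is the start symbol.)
FIRST sets of the non-terminals involved (from the grammar, by fixed-point iteration):
  FIRST(L) = { 'n', 'x' }

To compute FIRST(L L x), process the symbols left to right:
Symbol L is a non-terminal. Add FIRST(L) \ {ε} = { 'n', 'x' }
L is not nullable (ε ∉ FIRST(L)), so stop here.
FIRST(L L x) = { 'n', 'x' }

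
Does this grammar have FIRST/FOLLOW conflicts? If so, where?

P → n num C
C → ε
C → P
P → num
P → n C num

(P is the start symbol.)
A FIRST/FOLLOW conflict occurs when a non-terminal N has a nullable alternative N → β (β ⇒* ε) and another alternative N → α with FIRST(α) ∩ FOLLOW(N) ≠ ∅: on such a lookahead the parser cannot decide between expanding α and letting N vanish via β.

Nullable non-terminals: C.
FIRST sets used below: FIRST(P) = { 'n', 'num' }

C: nullable alternative(s) C → ε; FOLLOW(C) = { $, 'num' }
  C → ε: FIRST \ {ε} = { } — this is the only nullable alternative, skip
  C → P: FIRST \ {ε} = { 'n', 'num' } — overlaps FOLLOW(C) on { 'num' }: CONFLICT

P has no nullable alternative, so no FIRST/FOLLOW check is needed there.

So the grammar has 1 FIRST/FOLLOW conflict (marked CONFLICT above).

Answer: Yes. C → P with FOLLOW(C) on { 'num' }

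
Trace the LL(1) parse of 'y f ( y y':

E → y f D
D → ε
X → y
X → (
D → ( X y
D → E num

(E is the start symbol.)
LL(1) parsing maintains a stack (initially the start symbol over $) and the input. At each step: if the stack top is a terminal, match it against the current input token; if it is a non-terminal N, replace it with the RHS of M[N, lookahead] (the unique production whose predict set contains the lookahead).

Stack is shown with the top on the left.

Stack    Input        Action
----------------------------
E $      y f ( y y $  output E → y f D
y f D $  y f ( y y $  match 'y'
f D $    f ( y y $    match 'f'
D $      ( y y $      output D → ( X y
( X y $  ( y y $      match '('
X y $    y y $        output X → y
y y $    y y $        match 'y'
y $      y $          match 'y'
$        $            accept

The string is accepted.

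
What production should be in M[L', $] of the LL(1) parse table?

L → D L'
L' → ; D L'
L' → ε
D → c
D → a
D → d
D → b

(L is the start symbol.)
To find M[L', $], we find productions for L' where $ is in the predict set (PREDICT(N → α) = (FIRST(α) \ {ε}) ∪ (FOLLOW(N) if α ⇒* ε)).

Relevant sets:
  FOLLOW(L') = { $ }

L' → ; D L': PREDICT = { ';' }
L' → ε: PREDICT = { $ }
  $ is in predict set, so this production goes in M[L', $]

M[L', $] = L' → ε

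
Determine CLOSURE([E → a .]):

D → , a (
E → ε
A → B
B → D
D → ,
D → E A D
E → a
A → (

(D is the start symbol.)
{ [E → a .] }

To compute CLOSURE, for each item [A → α.Bβ] where B is a non-terminal, add [B → .γ] for all productions B → γ; repeat for the newly added items until nothing changes.

Start with: [E → a .]
The dot is at the end, so nothing is added.

CLOSURE = { [E → a .] }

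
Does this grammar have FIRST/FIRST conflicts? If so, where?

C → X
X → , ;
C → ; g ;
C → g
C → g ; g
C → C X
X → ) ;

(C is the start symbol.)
Yes. C → X / C → C X on { ')', ',' }; C → ';' g ';' / C → C X on { ';' }; C → g / C → g ';' g on { 'g' }; C → g / C → C X on { 'g' }; C → g ';' g / C → C X on { 'g' }

FIRST sets of the non-terminals at (or reachable through a nullable prefix from) the front of some alternative:
  FIRST(X) = { ')', ',' }
  FIRST(C) = { ')', ',', ';', 'g' }

Productions for C:
  C → X: FIRST = { ')', ',' }
  C → ; g ;: FIRST = { ';' }
  C → g: FIRST = { 'g' }
  C → g ; g: FIRST = { 'g' }
  C → C X: FIRST = { ')', ',', ';', 'g' }
Productions for X:
  X → , ;: FIRST = { ',' }
  X → ) ;: FIRST = { ')' }

Conflict for C: C → X and C → C X
  Overlap: { ')', ',' }
Conflict for C: C → ; g ; and C → C X
  Overlap: { ';' }
Conflict for C: C → g and C → g ; g
  Overlap: { 'g' }
Conflict for C: C → g and C → C X
  Overlap: { 'g' }
Conflict for C: C → g ; g and C → C X
  Overlap: { 'g' }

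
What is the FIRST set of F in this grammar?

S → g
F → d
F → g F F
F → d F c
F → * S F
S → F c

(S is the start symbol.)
{ '*', 'd', 'g' }

From F → d:
  - d is a terminal: add 'd' and stop
From F → g F F:
  - g is a terminal: add 'g' and stop
From F → d F c:
  - d is a terminal: add 'd' and stop
From F → * S F:
  - '*' is a terminal: add '*' and stop

Collecting: FIRST(F) = { '*', 'd', 'g' }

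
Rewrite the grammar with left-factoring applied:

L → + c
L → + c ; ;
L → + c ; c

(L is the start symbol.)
Left-factoring transforms A → αβ₁ | αβ₂ into A → αA' and A' → β₁ | β₂
(α is the longest common prefix among the alternatives). Repeat until
no nonterminal has two alternatives with a common prefix.

Round 1: L has alternatives sharing prefix '+ c'. Introduce L': L → + c L'
  Add: L' → ε
  Add: L' → ; ;
  Add: L' → ; c

Round 2: L' has alternatives sharing prefix ';'. Introduce L'': L' → ; L''
  Add: L'' → ;
  Add: L'' → c

No remaining common prefixes — done.

Resulting grammar:
L → + c L'
L' → ε
L' → ; L''
L'' → ;
L'' → c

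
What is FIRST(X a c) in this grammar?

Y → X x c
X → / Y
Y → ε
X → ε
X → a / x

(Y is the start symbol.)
{ '/', 'a' }

FIRST sets of the non-terminals involved (from the grammar, by fixed-point iteration):
  FIRST(X) = { '/', 'a', ε }

To compute FIRST(X a c), process the symbols left to right:
Symbol X is a non-terminal. Add FIRST(X) \ {ε} = { '/', 'a' }
X is nullable (ε ∈ FIRST(X)), continue to the next symbol.
Symbol a is a terminal. Add 'a' and stop.
FIRST(X a c) = { '/', 'a' }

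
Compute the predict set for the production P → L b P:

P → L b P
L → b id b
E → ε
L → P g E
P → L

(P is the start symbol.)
{ 'b' }

PREDICT(P → L b P) = (FIRST(RHS) \ {ε}) ∪ (FOLLOW(P) if ε ∈ FIRST(RHS), i.e. RHS ⇒* ε)
FIRST(L) = { 'b' }
FIRST(L b P) = { 'b' }
ε ∉ FIRST(L b P), so FOLLOW(P) is not added.
PREDICT(P → L b P) = { 'b' }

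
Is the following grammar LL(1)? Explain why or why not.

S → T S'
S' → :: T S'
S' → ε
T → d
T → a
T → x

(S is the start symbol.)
Yes, the grammar is LL(1).

Relevant sets:
  FOLLOW(S') = { $ }

For S':
  PREDICT(S' → :: T S') = { '::' }
  PREDICT(S' → ε) = { $ }
For T:
  PREDICT(T → d) = { 'd' }
  PREDICT(T → a) = { 'a' }
  PREDICT(T → x) = { 'x' }
S has a single production, so nothing to check there.

All predict sets are disjoint. The grammar IS LL(1).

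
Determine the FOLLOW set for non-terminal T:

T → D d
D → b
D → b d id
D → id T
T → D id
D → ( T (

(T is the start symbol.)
{ $, '(', 'd', 'id' }

T is the start symbol, so $ ∈ FOLLOW(T).
In D → id T: T is at the end, add FOLLOW(D)
In D → ( T (: T is followed by '(', add FIRST('(') \ {ε} = { '(' }

The FOLLOW sets referred to above (computed the same way, to a fixed point):
  FOLLOW(D) = { 'd', 'id' }

Taking the union: FOLLOW(T) = { $, '(', 'd', 'id' }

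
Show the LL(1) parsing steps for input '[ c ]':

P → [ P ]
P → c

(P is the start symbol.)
Stack is shown with the top on the left.

Stack    Input    Action
------------------------
P $      [ c ] $  output P → [ P ]
[ P ] $  [ c ] $  match '['
P ] $    c ] $    output P → c
c ] $    c ] $    match 'c'
] $      ] $      match ']'
$        $        accept

The string is accepted.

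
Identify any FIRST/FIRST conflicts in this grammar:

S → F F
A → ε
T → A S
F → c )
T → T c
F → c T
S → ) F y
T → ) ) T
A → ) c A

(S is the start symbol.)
Yes. T → A S / T → T c on { ')', 'c' }; T → A S / T → ')' ')' T on { ')' }; T → T c / T → ')' ')' T on { ')' }; F → c ')' / F → c T on { 'c' }

A FIRST/FIRST conflict occurs when two productions N → α and N → β for the same non-terminal have FIRST(α) ∩ FIRST(β) ≠ ∅ (with ε ∈ FIRST of a nullable right-hand side, so two nullable alternatives also conflict).

FIRST sets of the non-terminals at (or reachable through a nullable prefix from) the front of some alternative:
  FIRST(F) = { 'c' }
  FIRST(A) = { ')', ε }
  FIRST(S) = { ')', 'c' }
  FIRST(T) = { ')', 'c' }

Productions for S:
  S → F F: FIRST = { 'c' }
  S → ) F y: FIRST = { ')' }
Productions for A:
  A → ε: FIRST = { ε }
  A → ) c A: FIRST = { ')' }
Productions for T:
  T → A S: FIRST = { ')', 'c' }
  T → T c: FIRST = { ')', 'c' }
  T → ) ) T: FIRST = { ')' }
Productions for F:
  F → c ): FIRST = { 'c' }
  F → c T: FIRST = { 'c' }

Conflict for T: T → A S and T → T c
  Overlap: { ')', 'c' }
Conflict for T: T → A S and T → ) ) T
  Overlap: { ')' }
Conflict for T: T → T c and T → ) ) T
  Overlap: { ')' }
Conflict for F: F → c ) and F → c T
  Overlap: { 'c' }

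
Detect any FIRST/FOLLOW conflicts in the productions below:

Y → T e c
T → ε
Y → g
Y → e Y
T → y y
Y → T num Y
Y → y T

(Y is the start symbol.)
Nullable non-terminals: T.

T: nullable alternative(s) T → ε; FOLLOW(T) = { $, 'e', 'num' }
  T → ε: FIRST \ {ε} = { } — this is the only nullable alternative, skip
  T → y y: FIRST \ {ε} = { 'y' } — disjoint from FOLLOW(T)

Y has no nullable alternative, so no FIRST/FOLLOW check is needed there.

No FIRST/FOLLOW conflicts found.

Answer: No FIRST/FOLLOW conflicts.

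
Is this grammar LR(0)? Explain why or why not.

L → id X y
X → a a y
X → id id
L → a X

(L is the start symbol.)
Yes, the grammar is LR(0)

Augment with L' → L and build the canonical LR(0) collection (I0 = CLOSURE({[L' → . L]}), then GOTO on every symbol after a dot until no new states appear). It has 12 states:
  I0: { [L → . a X], [L → . id X y], [L' → . L] }  — shift
  I1: { [L' → L .] }  — accept
  I2: { [L → a . X], [X → . a a y], [X → . id id] }  — shift
  I3: { [L → id . X y], [X → . a a y], [X → . id id] }  — shift
  I4: { [L → id X . y] }  — shift
  I5: { [X → a . a y] }  — shift
  I6: { [X → id . id] }  — shift
  I7: { [X → id id .] }  — reduce
  I8: { [X → a a . y] }  — shift
  I9: { [X → a a y .] }  — reduce
  I10: { [L → id X y .] }  — reduce
  I11: { [L → a X .] }  — reduce

Every state is either a pure shift/goto state or contains exactly one complete item and nothing to shift — no conflicts. The grammar is LR(0).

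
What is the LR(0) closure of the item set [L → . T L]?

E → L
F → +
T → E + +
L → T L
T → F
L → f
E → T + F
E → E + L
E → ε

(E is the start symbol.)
{ [E → . E + L], [E → . L], [E → . T + F], [E → .], [F → . +], [L → . T L], [L → . f], [T → . E + +], [T → . F] }

To compute CLOSURE, for each item [A → α.Bβ] where B is a non-terminal, add [B → .γ] for all productions B → γ; repeat for the newly added items until nothing changes.

Start with: [L → . T L]
  [L → . T L] has the dot before T: add [T → . E + +], [T → . F]
  [T → . E + +] has the dot before E: add [E → . L], [E → . T + F], [E → . E + L], [E → .]
  [T → . F] has the dot before F: add [F → . +]
  [E → . L] has the dot before L: add [L → . f]
No further items can be added.

CLOSURE = { [E → . E + L], [E → . L], [E → . T + F], [E → .], [F → . +], [L → . T L], [L → . f], [T → . E + +], [T → . F] }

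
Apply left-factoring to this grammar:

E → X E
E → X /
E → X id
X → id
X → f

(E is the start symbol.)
E → X E'
E' → E
E' → /
E' → id
X → id
X → f

Left-factoring transforms A → αβ₁ | αβ₂ into A → αA' and A' → β₁ | β₂
(α is the longest common prefix among the alternatives). Repeat until
no nonterminal has two alternatives with a common prefix.

Round 1: E has alternatives sharing prefix 'X'. Introduce E': E → X E'
  Add: E' → E
  Add: E' → /
  Add: E' → id

No remaining common prefixes — done.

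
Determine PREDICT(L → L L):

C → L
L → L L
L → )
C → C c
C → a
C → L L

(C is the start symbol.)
{ ')' }

PREDICT(L → L L) = (FIRST(RHS) \ {ε}) ∪ (FOLLOW(L) if ε ∈ FIRST(RHS), i.e. RHS ⇒* ε)
FIRST(L) = { ')' }
FIRST(L L) = { ')' }
ε ∉ FIRST(L L), so FOLLOW(L) is not added.
PREDICT(L → L L) = { ')' }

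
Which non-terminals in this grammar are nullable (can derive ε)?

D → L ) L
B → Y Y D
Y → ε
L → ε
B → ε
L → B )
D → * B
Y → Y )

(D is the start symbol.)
ε-productions: Y → ε, L → ε, B → ε
So Y, L, B are immediately nullable.
No further non-terminal can be added: every production for the remaining non-terminals contains a terminal or a non-nullable non-terminal.
Nullable = { 'B', 'L', 'Y' }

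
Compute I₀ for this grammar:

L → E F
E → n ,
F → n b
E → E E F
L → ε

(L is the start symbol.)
First, augment the grammar with L' → L
I₀ = CLOSURE({ [L' → . L] }):
  [L' → . L] has the dot before L: add [L → . E F], [L → .]
  [L → . E F] has the dot before E: add [E → . n ,], [E → . E E F]
No further items can be added.

I₀ = { [E → . E E F], [E → . n ,], [L → . E F], [L → .], [L' → . L] }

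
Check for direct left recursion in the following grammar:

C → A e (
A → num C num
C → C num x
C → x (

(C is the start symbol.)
C → A e (: starts with A
A → num C num: starts with num
C → C num x: LEFT RECURSIVE (starts with C)
C → x (: starts with x

The grammar has direct left recursion on: C.

Answer: Yes, C is left-recursive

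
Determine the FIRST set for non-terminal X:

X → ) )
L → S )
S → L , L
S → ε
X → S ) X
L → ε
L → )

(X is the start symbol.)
{ ')', ',' }

To compute FIRST(X), examine every production with X on the left-hand side, reading each right-hand side left to right until a non-nullable symbol is reached.

FIRST sets of the other non-terminals involved (by the same procedure, iterated to a fixed point):
  FIRST(S) = { ')', ',', ε }

From X → ) ):
  - ')' is a terminal: add ')' and stop
From X → S ) X:
  - S is a non-terminal: add FIRST(S) \ {ε} = { ')', ',' }
    S is nullable, so continue to the next symbol
  - ')' is a terminal: add ')' and stop

Collecting: FIRST(X) = { ')', ',' }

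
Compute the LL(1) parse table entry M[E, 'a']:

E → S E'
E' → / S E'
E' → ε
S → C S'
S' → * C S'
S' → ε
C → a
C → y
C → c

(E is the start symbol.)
To find M[E, 'a'], we find productions for E where 'a' is in the predict set (PREDICT(N → α) = (FIRST(α) \ {ε}) ∪ (FOLLOW(N) if α ⇒* ε)).

Relevant sets:
  FIRST(S) = { 'a', 'c', 'y' }

E → S E': PREDICT = { 'a', 'c', 'y' }
  'a' is in predict set, so this production goes in M[E, 'a']

M[E, 'a'] = E → S E'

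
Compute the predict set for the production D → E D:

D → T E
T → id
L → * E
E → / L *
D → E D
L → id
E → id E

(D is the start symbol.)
{ '/', 'id' }

PREDICT(D → E D) = (FIRST(RHS) \ {ε}) ∪ (FOLLOW(D) if ε ∈ FIRST(RHS), i.e. RHS ⇒* ε)
FIRST(E) = { '/', 'id' }
FIRST(E D) = { '/', 'id' }
ε ∉ FIRST(E D), so FOLLOW(D) is not added.
PREDICT(D → E D) = { '/', 'id' }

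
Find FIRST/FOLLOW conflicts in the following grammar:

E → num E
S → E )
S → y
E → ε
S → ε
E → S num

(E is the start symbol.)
A FIRST/FOLLOW conflict occurs when a non-terminal N has a nullable alternative N → β (β ⇒* ε) and another alternative N → α with FIRST(α) ∩ FOLLOW(N) ≠ ∅: on such a lookahead the parser cannot decide between expanding α and letting N vanish via β.

Nullable non-terminals: E, S.
FIRST sets used below: FIRST(S) = { ')', 'num', 'y', ε }, FIRST(E) = { ')', 'num', 'y', ε }

E: nullable alternative(s) E → ε; FOLLOW(E) = { $, ')' }
  E → num E: FIRST \ {ε} = { 'num' } — disjoint from FOLLOW(E)
  E → ε: FIRST \ {ε} = { } — this is the only nullable alternative, skip
  E → S num: FIRST \ {ε} = { ')', 'num', 'y' } — overlaps FOLLOW(E) on { ')' }: CONFLICT

S: nullable alternative(s) S → ε; FOLLOW(S) = { 'num' }
  S → E ): FIRST \ {ε} = { ')', 'num', 'y' } — overlaps FOLLOW(S) on { 'num' }: CONFLICT
  S → y: FIRST \ {ε} = { 'y' } — disjoint from FOLLOW(S)
  S → ε: FIRST \ {ε} = { } — this is the only nullable alternative, skip

So the grammar has 2 FIRST/FOLLOW conflicts (marked CONFLICT above).

Answer: Yes. E → S num with FOLLOW(E) on { ')' }; S → E ')' with FOLLOW(S) on { 'num' }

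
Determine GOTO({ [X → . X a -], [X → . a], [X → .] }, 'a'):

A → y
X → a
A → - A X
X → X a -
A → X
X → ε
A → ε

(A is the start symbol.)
{ [X → a .] }

GOTO(I, 'a') = CLOSURE({ [A → αX.β] : [A → α.Xβ] ∈ I, X = 'a' })

Items with dot before 'a', with the dot advanced:
  [X → . a] → [X → a .]
Closure adds nothing (no advanced item has the dot before a non-terminal).

GOTO = { [X → a .] }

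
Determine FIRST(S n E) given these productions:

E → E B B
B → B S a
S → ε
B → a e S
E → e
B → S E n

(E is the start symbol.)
{ 'n' }

FIRST sets of the non-terminals involved (from the grammar, by fixed-point iteration):
  FIRST(S) = { ε }

To compute FIRST(S n E), process the symbols left to right:
Symbol S is a non-terminal. Add FIRST(S) \ {ε} = { }
S is nullable (ε ∈ FIRST(S)), continue to the next symbol.
Symbol n is a terminal. Add 'n' and stop.
FIRST(S n E) = { 'n' }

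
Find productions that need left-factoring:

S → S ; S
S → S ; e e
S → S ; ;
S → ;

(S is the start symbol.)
Yes, S has productions with common prefix 'S ;'

Left-factoring is needed when two productions for the same non-terminal
share a common prefix on the right-hand side.

Productions for S:
  S → S ; S
  S → S ; e e
  S → S ; ;
  S → ;

Found common prefix 'S ;' in productions for S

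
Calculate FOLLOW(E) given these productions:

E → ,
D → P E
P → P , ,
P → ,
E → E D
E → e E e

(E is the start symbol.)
{ $, ',', 'e' }

E is the start symbol, so $ ∈ FOLLOW(E).
In D → P E: E is at the end, add FOLLOW(D)
In E → E D: E is followed by D, add FIRST(D) \ {ε} = { ',' }
In E → e E e: E is followed by e, add FIRST(e) \ {ε} = { 'e' }

The FOLLOW sets referred to above (computed the same way, to a fixed point):
  FOLLOW(D) = { $, ',', 'e' }

Taking the union: FOLLOW(E) = { $, ',', 'e' }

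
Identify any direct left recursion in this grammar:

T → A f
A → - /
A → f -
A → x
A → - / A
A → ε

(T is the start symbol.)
No direct left recursion

T → A f: starts with A
A → - /: starts with '-'
A → f -: starts with f
A → x: starts with x
A → - / A: starts with '-'
A → ε: starts with ε

No direct left recursion found.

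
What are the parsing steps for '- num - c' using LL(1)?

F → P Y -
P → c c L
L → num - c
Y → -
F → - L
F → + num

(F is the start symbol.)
LL(1) parsing maintains a stack (initially the start symbol over $) and the input. At each step: if the stack top is a terminal, match it against the current input token; if it is a non-terminal N, replace it with the RHS of M[N, lookahead] (the unique production whose predict set contains the lookahead).

Stack is shown with the top on the left.

Stack      Input        Action
------------------------------
F $        - num - c $  output F → - L
- L $      - num - c $  match '-'
L $        num - c $    output L → num - c
num - c $  num - c $    match 'num'
- c $      - c $        match '-'
c $        c $          match 'c'
$          $            accept

The string is accepted.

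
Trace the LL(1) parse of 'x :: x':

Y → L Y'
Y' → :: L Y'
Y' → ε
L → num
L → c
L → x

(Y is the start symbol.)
Stack is shown with the top on the left.

Stack      Input     Action
---------------------------
Y $        x :: x $  output Y → L Y'
L Y' $     x :: x $  output L → x
x Y' $     x :: x $  match 'x'
Y' $       :: x $    output Y' → :: L Y'
:: L Y' $  :: x $    match '::'
L Y' $     x $       output L → x
x Y' $     x $       match 'x'
Y' $       $         output Y' → ε
$          $         accept

The string is accepted.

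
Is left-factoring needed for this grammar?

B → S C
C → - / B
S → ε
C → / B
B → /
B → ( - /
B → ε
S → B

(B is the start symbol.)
No, left-factoring is not needed

Left-factoring is needed when two productions for the same non-terminal
share a common prefix on the right-hand side.

Productions for B:
  B → S C
  B → /
  B → ( - /
  B → ε
Productions for C:
  C → - / B
  C → / B
Productions for S:
  S → ε
  S → B

No common prefixes found.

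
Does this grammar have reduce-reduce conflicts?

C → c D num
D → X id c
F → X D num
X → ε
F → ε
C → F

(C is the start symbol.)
Yes — I0: [F → .] vs [X → .]

Augment with C' → C and build the canonical LR(0) collection (I0 = CLOSURE({[C' → . C]}), then GOTO on every symbol after a dot until no new states appear). It has 12 states:
  I0: { [C → . F], [C → . c D num], [C' → . C], [F → . X D num], [F → .], [X → .] }  — shift, 2 reduces
  I1: { [C' → C .] }  — accept
  I2: { [C → F .] }  — reduce
  I3: { [D → . X id c], [F → X . D num], [X → .] }  — reduce
  I4: { [C → c . D num], [D → . X id c], [X → .] }  — reduce
  I5: { [C → c D . num] }  — shift
  I6: { [D → X . id c] }  — shift
  I7: { [D → X id . c] }  — shift
  I8: { [D → X id c .] }  — reduce
  I9: { [C → c D num .] }  — reduce
  I10: { [F → X D . num] }  — shift
  I11: { [F → X D num .] }  — reduce

I0 contains complete items [F → .], [X → .] — reduce-reduce conflict.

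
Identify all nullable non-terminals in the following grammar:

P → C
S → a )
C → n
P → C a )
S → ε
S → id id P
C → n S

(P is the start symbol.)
A non-terminal is nullable if it can derive ε (the empty string): either it has an ε-production, or it has a production whose right-hand side consists entirely of nullable non-terminals.

ε-productions: S → ε
So S is immediately nullable.
No further non-terminal can be added: every production for the remaining non-terminals contains a terminal or a non-nullable non-terminal.
Nullable = { 'S' }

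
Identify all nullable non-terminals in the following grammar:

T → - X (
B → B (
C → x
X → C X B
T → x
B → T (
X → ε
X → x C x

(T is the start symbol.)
A non-terminal is nullable if it can derive ε (the empty string): either it has an ε-production, or it has a production whose right-hand side consists entirely of nullable non-terminals.

ε-productions: X → ε
So X is immediately nullable.
No further non-terminal can be added: every production for the remaining non-terminals contains a terminal or a non-nullable non-terminal.
Nullable = { 'X' }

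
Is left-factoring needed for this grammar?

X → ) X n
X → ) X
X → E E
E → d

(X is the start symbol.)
Left-factoring is needed when two productions for the same non-terminal
share a common prefix on the right-hand side.

Productions for X:
  X → ) X n
  X → ) X
  X → E E

Found common prefix ') X' in productions for X

Answer: Yes, X has productions with common prefix ') X'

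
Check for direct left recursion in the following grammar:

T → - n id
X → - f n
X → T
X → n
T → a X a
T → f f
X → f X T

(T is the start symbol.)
No direct left recursion

Direct left recursion occurs when N → N α for some non-terminal N (the right-hand side begins with the left-hand side itself).

T → - n id: starts with '-'
X → - f n: starts with '-'
X → T: starts with T
X → n: starts with n
T → a X a: starts with a
T → f f: starts with f
X → f X T: starts with f

No direct left recursion found.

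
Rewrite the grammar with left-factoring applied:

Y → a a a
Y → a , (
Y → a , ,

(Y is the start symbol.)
Left-factoring transforms A → αβ₁ | αβ₂ into A → αA' and A' → β₁ | β₂
(α is the longest common prefix among the alternatives). Repeat until
no nonterminal has two alternatives with a common prefix.

Round 1: Y has alternatives sharing prefix 'a'. Introduce Y': Y → a Y'
  Add: Y' → a a
  Add: Y' → , (
  Add: Y' → , ,

Round 2: Y' has alternatives sharing prefix ','. Introduce Y'': Y' → , Y''
  Add: Y'' → (
  Add: Y'' → ,

No remaining common prefixes — done.

Resulting grammar:
Y → a Y'
Y' → a a
Y' → , Y''
Y'' → (
Y'' → ,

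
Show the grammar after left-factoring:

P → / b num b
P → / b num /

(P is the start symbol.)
Left-factoring transforms A → αβ₁ | αβ₂ into A → αA' and A' → β₁ | β₂
(α is the longest common prefix among the alternatives). Repeat until
no nonterminal has two alternatives with a common prefix.

Round 1: P has alternatives sharing prefix '/ b num'. Introduce P': P → / b num P'
  Add: P' → b
  Add: P' → /

No remaining common prefixes — done.

Resulting grammar:
P → / b num P'
P' → b
P' → /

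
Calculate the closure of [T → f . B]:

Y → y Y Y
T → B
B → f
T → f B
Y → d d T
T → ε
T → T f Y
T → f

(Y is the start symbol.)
Start with: [T → f . B]
  [T → f . B] has the dot before B: add [B → . f]
No further items can be added.

CLOSURE = { [B → . f], [T → f . B] }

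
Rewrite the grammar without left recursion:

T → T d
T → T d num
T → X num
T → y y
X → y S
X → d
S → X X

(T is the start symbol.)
T → X num T'
T → y y T'
T' → d T'
T' → d num T'
T' → ε
X → y S
X → d
S → X X

T is directly left-recursive. The standard transformation for
  A → A α₁ | ... | A α_m | β₁ | ... | β_n
is
  A  → β₁ A' | ... | β_n A'
  A' → α₁ A' | ... | α_m A' | ε

T → X num becomes T → X num T'
T → y y becomes T → y y T'
T → T d becomes T' → d T'
T → T d num becomes T' → d num T'
Add T' → ε

Productions for other non-terminals are unchanged:
  X → y S
  X → d
  S → X X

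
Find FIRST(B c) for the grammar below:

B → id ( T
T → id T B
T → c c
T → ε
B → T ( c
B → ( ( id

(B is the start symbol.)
FIRST sets of the non-terminals involved (from the grammar, by fixed-point iteration):
  FIRST(B) = { '(', 'c', 'id' }

To compute FIRST(B c), process the symbols left to right:
Symbol B is a non-terminal. Add FIRST(B) \ {ε} = { '(', 'c', 'id' }
B is not nullable (ε ∉ FIRST(B)), so stop here.
FIRST(B c) = { '(', 'c', 'id' }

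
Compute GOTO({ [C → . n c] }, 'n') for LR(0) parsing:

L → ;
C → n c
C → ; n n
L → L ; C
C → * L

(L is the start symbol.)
GOTO(I, 'n') = CLOSURE({ [A → αX.β] : [A → α.Xβ] ∈ I, X = 'n' })

Items with dot before 'n', with the dot advanced:
  [C → . n c] → [C → n . c]
Closure adds nothing (no advanced item has the dot before a non-terminal).

GOTO = { [C → n . c] }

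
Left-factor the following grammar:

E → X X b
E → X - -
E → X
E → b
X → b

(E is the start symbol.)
E → X E'
E' → X b
E' → - -
E' → ε
E → b
X → b

Left-factoring transforms A → αβ₁ | αβ₂ into A → αA' and A' → β₁ | β₂
(α is the longest common prefix among the alternatives). Repeat until
no nonterminal has two alternatives with a common prefix.

Round 1: E has alternatives sharing prefix 'X'. Introduce E': E → X E'
  Add: E' → X b
  Add: E' → - -
  Add: E' → ε

No remaining common prefixes — done.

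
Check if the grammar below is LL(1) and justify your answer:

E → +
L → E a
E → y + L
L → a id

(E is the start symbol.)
A grammar is LL(1) if for each non-terminal N with multiple productions, the predict sets of those productions are pairwise disjoint, where PREDICT(N → α) = (FIRST(α) \ {ε}) ∪ (FOLLOW(N) if α ⇒* ε).

Relevant sets:
  FIRST(E) = { '+', 'y' }

For E:
  PREDICT(E → '+') = { '+' }
  PREDICT(E → y '+' L) = { 'y' }
For L:
  PREDICT(L → E a) = { '+', 'y' }
  PREDICT(L → a id) = { 'a' }

All predict sets are disjoint. The grammar IS LL(1).

Answer: Yes, the grammar is LL(1).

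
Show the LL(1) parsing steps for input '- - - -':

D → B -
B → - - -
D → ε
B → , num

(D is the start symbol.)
Stack is shown with the top on the left.

Stack      Input      Action
----------------------------
D $        - - - - $  output D → B -
B - $      - - - - $  output B → - - -
- - - - $  - - - - $  match '-'
- - - $    - - - $    match '-'
- - $      - - $      match '-'
- $        - $        match '-'
$          $          accept

The string is accepted.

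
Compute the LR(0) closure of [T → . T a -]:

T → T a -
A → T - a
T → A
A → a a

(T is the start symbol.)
Start with: [T → . T a -]
  [T → . T a -] has the dot before T: add [T → . A]
  [T → . A] has the dot before A: add [A → . T - a], [A → . a a]
No further items can be added.

CLOSURE = { [A → . T - a], [A → . a a], [T → . A], [T → . T a -] }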